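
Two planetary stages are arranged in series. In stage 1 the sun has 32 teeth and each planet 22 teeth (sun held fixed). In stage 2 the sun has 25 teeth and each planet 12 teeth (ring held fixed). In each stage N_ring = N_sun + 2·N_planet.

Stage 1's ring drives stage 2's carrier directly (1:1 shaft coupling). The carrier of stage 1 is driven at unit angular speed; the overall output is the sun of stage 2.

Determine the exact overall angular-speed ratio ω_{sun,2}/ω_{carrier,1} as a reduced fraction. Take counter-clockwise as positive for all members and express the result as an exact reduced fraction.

Stage 1: N_ring = 32 + 2·22 = 76
Stage 1: 32(ω_s−ω_c) = −76(ω_r−ω_c),  ω_s=0, ω_c=1
Stage 1: ω_r = 1 − (32/76)(0−1) = 27/19
  ⇒ ω_r¹/ω_c¹ = 27/19
Stage 2: N_ring = 25 + 2·12 = 49
Stage 2: 25(ω_s−ω_c) = −49(ω_r−ω_c),  ω_r=0, ω_c=1
Stage 2: ω_s = 1 − (49/25)(0−1) = 74/25
  ⇒ ω_s²/ω_c² = 74/25
Coupling ω_c² = ω_r¹ ⇒ overall = 27/19 × 74/25 = 1998/475

1998/475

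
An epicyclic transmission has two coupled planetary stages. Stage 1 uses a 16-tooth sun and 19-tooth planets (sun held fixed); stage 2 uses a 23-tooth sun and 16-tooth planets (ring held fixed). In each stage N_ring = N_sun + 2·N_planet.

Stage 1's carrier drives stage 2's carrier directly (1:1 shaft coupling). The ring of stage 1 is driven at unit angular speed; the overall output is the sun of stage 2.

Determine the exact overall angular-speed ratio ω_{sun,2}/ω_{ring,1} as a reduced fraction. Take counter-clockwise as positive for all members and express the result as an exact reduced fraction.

2106/805

Stage 1: N_ring = 16 + 2·19 = 54
Stage 1: 16(ω_s−ω_c) = −54(ω_r−ω_c),  ω_s=0, ω_r=1
Stage 1: 16(0−ω_c) = −54(1−ω_c)  ⇒  70ω_c = 54  ⇒  ω_c = 27/35
  ⇒ ω_c¹/ω_r¹ = 27/35
Stage 2: N_ring = 23 + 2·16 = 55
Stage 2: 23(ω_s−ω_c) = −55(ω_r−ω_c),  ω_r=0, ω_c=1
Stage 2: ω_s = 1 − (55/23)(0−1) = 78/23
  ⇒ ω_s²/ω_c² = 78/23
Coupling ω_c² = ω_c¹ ⇒ overall = 27/35 × 78/23 = 2106/805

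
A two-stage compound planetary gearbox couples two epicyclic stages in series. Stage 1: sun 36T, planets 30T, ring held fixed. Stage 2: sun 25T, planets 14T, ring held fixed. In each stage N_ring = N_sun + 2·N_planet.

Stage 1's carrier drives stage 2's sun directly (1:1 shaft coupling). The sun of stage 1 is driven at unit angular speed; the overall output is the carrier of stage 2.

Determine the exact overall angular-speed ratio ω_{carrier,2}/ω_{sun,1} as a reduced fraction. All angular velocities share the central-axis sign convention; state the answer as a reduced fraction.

Stage 1: N_ring = 36 + 2·30 = 96
Stage 1: 36(ω_s−ω_c) = −96(ω_r−ω_c),  ω_r=0, ω_s=1
Stage 1: 36(1−ω_c) = −96(0−ω_c)  ⇒  132ω_c = 36  ⇒  ω_c = 3/11
  ⇒ ω_c¹/ω_s¹ = 3/11
Stage 2: N_ring = 25 + 2·14 = 53
Stage 2: 25(ω_s−ω_c) = −53(ω_r−ω_c),  ω_r=0, ω_s=1
Stage 2: 25(1−ω_c) = −53(0−ω_c)  ⇒  78ω_c = 25  ⇒  ω_c = 25/78
  ⇒ ω_c²/ω_s² = 25/78
Coupling ω_s² = ω_c¹ ⇒ overall = 3/11 × 25/78 = 25/286

25/286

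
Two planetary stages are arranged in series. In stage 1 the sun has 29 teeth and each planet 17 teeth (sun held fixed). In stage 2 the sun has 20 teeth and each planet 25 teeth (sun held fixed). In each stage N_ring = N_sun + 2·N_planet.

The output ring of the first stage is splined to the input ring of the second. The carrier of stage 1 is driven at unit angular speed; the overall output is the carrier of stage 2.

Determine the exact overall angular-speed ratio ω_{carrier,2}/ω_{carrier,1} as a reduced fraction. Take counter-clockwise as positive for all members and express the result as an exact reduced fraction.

92/81

Stage 1: N_ring = 29 + 2·17 = 63
Stage 1: 29(ω_s−ω_c) = −63(ω_r−ω_c),  ω_s=0, ω_c=1
Stage 1: ω_r = 1 − (29/63)(0−1) = 92/63
  ⇒ ω_r¹/ω_c¹ = 92/63
Stage 2: N_ring = 20 + 2·25 = 70
Stage 2: 20(ω_s−ω_c) = −70(ω_r−ω_c),  ω_s=0, ω_r=1
Stage 2: 20(0−ω_c) = −70(1−ω_c)  ⇒  90ω_c = 70  ⇒  ω_c = 7/9
  ⇒ ω_c²/ω_r² = 7/9
Coupling ω_r² = ω_r¹ ⇒ overall = 92/63 × 7/9 = 92/81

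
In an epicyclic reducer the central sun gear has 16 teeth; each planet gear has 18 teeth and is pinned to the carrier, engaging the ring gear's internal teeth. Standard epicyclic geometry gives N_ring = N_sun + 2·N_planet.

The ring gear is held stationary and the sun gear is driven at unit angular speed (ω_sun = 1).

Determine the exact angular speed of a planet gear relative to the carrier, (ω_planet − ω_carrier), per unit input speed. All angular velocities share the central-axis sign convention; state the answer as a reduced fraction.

-104/153

N_ring = 16 + 2·18 = 52
16(ω_s−ω_c) = −52(ω_r−ω_c),  ω_r=0, ω_s=1
16(1−ω_c) = −52(0−ω_c)  ⇒  68ω_c = 16  ⇒  ω_c = 4/17
sun–planet: 16·(1−4/17) = −18·(ω_p−ω_c)  ⇒  ω_p−ω_c = −(16/18)·(13/17) = -104/153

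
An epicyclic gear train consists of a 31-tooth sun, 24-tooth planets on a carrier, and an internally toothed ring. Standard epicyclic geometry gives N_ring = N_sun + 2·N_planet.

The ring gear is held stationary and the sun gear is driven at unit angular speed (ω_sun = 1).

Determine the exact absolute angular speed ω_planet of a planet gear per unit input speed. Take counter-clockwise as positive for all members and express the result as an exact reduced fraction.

N_ring = 31 + 2·24 = 79
31(ω_s−ω_c) = −79(ω_r−ω_c),  ω_r=0, ω_s=1
31(1−ω_c) = −79(0−ω_c)  ⇒  110ω_c = 31  ⇒  ω_c = 31/110
sun–planet: 31·(1−31/110) = −24·(ω_p−ω_c)  ⇒  ω_p−ω_c = −(31/24)·(79/110) = -2449/2640
ω_p = 31/110 − 2449/2640 = -31/48

-31/48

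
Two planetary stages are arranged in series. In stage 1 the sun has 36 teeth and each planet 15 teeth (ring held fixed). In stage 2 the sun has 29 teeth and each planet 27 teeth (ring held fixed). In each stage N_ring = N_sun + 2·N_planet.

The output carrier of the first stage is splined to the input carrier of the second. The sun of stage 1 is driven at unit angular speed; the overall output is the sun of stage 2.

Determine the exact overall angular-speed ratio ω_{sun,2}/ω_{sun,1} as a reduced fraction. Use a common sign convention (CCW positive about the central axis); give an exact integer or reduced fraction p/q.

672/493

Stage 1: N_ring = 36 + 2·15 = 66
Stage 1: 36(ω_s−ω_c) = −66(ω_r−ω_c),  ω_r=0, ω_s=1
Stage 1: 36(1−ω_c) = −66(0−ω_c)  ⇒  102ω_c = 36  ⇒  ω_c = 6/17
  ⇒ ω_c¹/ω_s¹ = 6/17
Stage 2: N_ring = 29 + 2·27 = 83
Stage 2: 29(ω_s−ω_c) = −83(ω_r−ω_c),  ω_r=0, ω_c=1
Stage 2: ω_s = 1 − (83/29)(0−1) = 112/29
  ⇒ ω_s²/ω_c² = 112/29
Coupling ω_c² = ω_c¹ ⇒ overall = 6/17 × 112/29 = 672/493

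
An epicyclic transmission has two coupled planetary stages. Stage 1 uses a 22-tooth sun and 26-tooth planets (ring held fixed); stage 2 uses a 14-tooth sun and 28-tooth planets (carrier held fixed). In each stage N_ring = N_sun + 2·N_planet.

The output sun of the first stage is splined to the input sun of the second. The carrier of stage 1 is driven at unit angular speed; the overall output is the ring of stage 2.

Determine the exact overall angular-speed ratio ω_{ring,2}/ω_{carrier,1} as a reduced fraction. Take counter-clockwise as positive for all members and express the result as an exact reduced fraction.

Stage 1: N_ring = 22 + 2·26 = 74
Stage 1: 22(ω_s−ω_c) = −74(ω_r−ω_c),  ω_r=0, ω_c=1
Stage 1: ω_s = 1 − (74/22)(0−1) = 48/11
  ⇒ ω_s¹/ω_c¹ = 48/11
Stage 2: N_ring = 14 + 2·28 = 70
Stage 2: 14(ω_s−ω_c) = −70(ω_r−ω_c),  ω_c=0, ω_s=1
Stage 2: ω_r = 0 − (14/70)(1−0) = -1/5
  ⇒ ω_r²/ω_s² = -1/5
Coupling ω_s² = ω_s¹ ⇒ overall = 48/11 × -1/5 = -48/55

-48/55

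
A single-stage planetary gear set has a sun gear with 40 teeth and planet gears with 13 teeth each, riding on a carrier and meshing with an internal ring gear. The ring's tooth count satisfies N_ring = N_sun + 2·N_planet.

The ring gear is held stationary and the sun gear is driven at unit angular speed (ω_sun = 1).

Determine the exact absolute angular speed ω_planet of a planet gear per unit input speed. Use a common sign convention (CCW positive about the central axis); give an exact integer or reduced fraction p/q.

-20/13

N_ring = 40 + 2·13 = 66
40(ω_s−ω_c) = −66(ω_r−ω_c),  ω_r=0, ω_s=1
40(1−ω_c) = −66(0−ω_c)  ⇒  106ω_c = 40  ⇒  ω_c = 20/53
sun–planet: 40·(1−20/53) = −13·(ω_p−ω_c)  ⇒  ω_p−ω_c = −(40/13)·(33/53) = -1320/689
ω_p = 20/53 − 1320/689 = -20/13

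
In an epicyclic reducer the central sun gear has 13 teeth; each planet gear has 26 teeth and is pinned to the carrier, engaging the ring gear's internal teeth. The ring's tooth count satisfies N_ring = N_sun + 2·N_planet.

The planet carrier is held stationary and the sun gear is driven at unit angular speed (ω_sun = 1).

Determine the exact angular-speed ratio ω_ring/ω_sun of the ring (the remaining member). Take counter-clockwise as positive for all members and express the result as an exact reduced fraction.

-1/5

N_ring = 13 + 2·26 = 65
13(ω_s−ω_c) = −65(ω_r−ω_c),  ω_c=0, ω_s=1
ω_r = 0 − (13/65)(1−0) = -1/5
ω_r/ω_s = -1/5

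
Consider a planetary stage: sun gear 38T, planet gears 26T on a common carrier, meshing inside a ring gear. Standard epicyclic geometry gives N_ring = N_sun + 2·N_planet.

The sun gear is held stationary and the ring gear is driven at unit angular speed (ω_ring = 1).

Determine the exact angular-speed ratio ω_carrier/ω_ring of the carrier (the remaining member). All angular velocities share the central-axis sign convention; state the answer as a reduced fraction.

N_ring = 38 + 2·26 = 90
38(ω_s−ω_c) = −90(ω_r−ω_c),  ω_s=0, ω_r=1
38(0−ω_c) = −90(1−ω_c)  ⇒  128ω_c = 90  ⇒  ω_c = 45/64
ω_c/ω_r = 45/64

45/64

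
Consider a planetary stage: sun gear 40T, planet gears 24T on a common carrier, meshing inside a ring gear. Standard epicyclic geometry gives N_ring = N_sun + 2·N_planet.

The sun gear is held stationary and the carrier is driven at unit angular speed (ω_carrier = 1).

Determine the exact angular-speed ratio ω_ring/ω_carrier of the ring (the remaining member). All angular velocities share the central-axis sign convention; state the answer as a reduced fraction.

16/11

N_ring = 40 + 2·24 = 88
40(ω_s−ω_c) = −88(ω_r−ω_c),  ω_s=0, ω_c=1
ω_r = 1 − (40/88)(0−1) = 16/11
ω_r/ω_c = 16/11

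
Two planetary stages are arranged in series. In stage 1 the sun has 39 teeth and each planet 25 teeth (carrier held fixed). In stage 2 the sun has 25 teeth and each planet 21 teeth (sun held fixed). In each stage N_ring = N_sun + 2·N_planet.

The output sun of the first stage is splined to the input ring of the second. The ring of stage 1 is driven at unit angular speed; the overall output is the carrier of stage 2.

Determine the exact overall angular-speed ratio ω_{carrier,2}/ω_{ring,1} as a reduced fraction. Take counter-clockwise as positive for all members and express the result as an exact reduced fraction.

Stage 1: N_ring = 39 + 2·25 = 89
Stage 1: 39(ω_s−ω_c) = −89(ω_r−ω_c),  ω_c=0, ω_r=1
Stage 1: ω_s = 0 − (89/39)(1−0) = -89/39
  ⇒ ω_s¹/ω_r¹ = -89/39
Stage 2: N_ring = 25 + 2·21 = 67
Stage 2: 25(ω_s−ω_c) = −67(ω_r−ω_c),  ω_s=0, ω_r=1
Stage 2: 25(0−ω_c) = −67(1−ω_c)  ⇒  92ω_c = 67  ⇒  ω_c = 67/92
  ⇒ ω_c²/ω_r² = 67/92
Coupling ω_r² = ω_s¹ ⇒ overall = -89/39 × 67/92 = -5963/3588

-5963/3588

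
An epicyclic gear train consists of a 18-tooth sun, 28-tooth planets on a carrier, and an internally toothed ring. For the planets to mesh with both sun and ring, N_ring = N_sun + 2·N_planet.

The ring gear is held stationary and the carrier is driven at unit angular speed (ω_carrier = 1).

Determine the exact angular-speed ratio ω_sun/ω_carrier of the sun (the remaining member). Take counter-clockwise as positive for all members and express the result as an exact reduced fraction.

N_ring = 18 + 2·28 = 74
18(ω_s−ω_c) = −74(ω_r−ω_c),  ω_r=0, ω_c=1
ω_s = 1 − (74/18)(0−1) = 46/9
ω_s/ω_c = 46/9

46/9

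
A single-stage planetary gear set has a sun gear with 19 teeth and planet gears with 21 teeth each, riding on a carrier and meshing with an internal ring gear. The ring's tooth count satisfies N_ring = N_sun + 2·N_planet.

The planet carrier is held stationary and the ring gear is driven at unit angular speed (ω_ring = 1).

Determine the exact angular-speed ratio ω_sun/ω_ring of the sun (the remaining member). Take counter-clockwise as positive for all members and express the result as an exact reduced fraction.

-61/19

N_ring = 19 + 2·21 = 61
19(ω_s−ω_c) = −61(ω_r−ω_c),  ω_c=0, ω_r=1
ω_s = 0 − (61/19)(1−0) = -61/19
ω_s/ω_r = -61/19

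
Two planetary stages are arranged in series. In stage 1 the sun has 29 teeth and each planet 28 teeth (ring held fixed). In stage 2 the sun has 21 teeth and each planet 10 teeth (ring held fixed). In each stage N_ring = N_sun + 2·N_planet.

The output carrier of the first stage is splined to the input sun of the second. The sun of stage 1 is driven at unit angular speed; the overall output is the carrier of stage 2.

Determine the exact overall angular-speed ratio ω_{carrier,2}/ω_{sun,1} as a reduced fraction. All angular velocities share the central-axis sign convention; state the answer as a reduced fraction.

203/2356

Stage 1: N_ring = 29 + 2·28 = 85
Stage 1: 29(ω_s−ω_c) = −85(ω_r−ω_c),  ω_r=0, ω_s=1
Stage 1: 29(1−ω_c) = −85(0−ω_c)  ⇒  114ω_c = 29  ⇒  ω_c = 29/114
  ⇒ ω_c¹/ω_s¹ = 29/114
Stage 2: N_ring = 21 + 2·10 = 41
Stage 2: 21(ω_s−ω_c) = −41(ω_r−ω_c),  ω_r=0, ω_s=1
Stage 2: 21(1−ω_c) = −41(0−ω_c)  ⇒  62ω_c = 21  ⇒  ω_c = 21/62
  ⇒ ω_c²/ω_s² = 21/62
Coupling ω_s² = ω_c¹ ⇒ overall = 29/114 × 21/62 = 203/2356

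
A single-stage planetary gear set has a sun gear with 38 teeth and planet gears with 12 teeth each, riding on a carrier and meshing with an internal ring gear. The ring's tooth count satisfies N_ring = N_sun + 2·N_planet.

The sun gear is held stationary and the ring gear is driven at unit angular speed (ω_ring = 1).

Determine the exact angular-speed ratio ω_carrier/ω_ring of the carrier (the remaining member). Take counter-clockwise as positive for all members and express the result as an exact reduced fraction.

31/50

N_ring = 38 + 2·12 = 62
38(ω_s−ω_c) = −62(ω_r−ω_c),  ω_s=0, ω_r=1
38(0−ω_c) = −62(1−ω_c)  ⇒  100ω_c = 62  ⇒  ω_c = 31/50
ω_c/ω_r = 31/50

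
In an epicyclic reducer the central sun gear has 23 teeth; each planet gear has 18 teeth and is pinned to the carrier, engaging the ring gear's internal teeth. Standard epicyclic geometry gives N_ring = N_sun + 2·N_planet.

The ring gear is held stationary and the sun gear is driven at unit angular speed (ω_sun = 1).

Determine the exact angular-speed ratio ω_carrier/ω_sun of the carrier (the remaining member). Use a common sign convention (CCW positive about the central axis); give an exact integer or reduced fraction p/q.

23/82

N_ring = 23 + 2·18 = 59
23(ω_s−ω_c) = −59(ω_r−ω_c),  ω_r=0, ω_s=1
23(1−ω_c) = −59(0−ω_c)  ⇒  82ω_c = 23  ⇒  ω_c = 23/82
ω_c/ω_s = 23/82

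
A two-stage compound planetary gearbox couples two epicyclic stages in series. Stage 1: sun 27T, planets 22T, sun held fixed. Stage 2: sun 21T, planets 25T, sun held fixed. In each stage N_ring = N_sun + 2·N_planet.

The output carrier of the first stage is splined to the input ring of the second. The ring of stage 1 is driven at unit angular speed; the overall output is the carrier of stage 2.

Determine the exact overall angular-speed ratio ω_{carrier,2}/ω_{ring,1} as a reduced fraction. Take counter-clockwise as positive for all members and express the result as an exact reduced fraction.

5041/9016

Stage 1: N_ring = 27 + 2·22 = 71
Stage 1: 27(ω_s−ω_c) = −71(ω_r−ω_c),  ω_s=0, ω_r=1
Stage 1: 27(0−ω_c) = −71(1−ω_c)  ⇒  98ω_c = 71  ⇒  ω_c = 71/98
  ⇒ ω_c¹/ω_r¹ = 71/98
Stage 2: N_ring = 21 + 2·25 = 71
Stage 2: 21(ω_s−ω_c) = −71(ω_r−ω_c),  ω_s=0, ω_r=1
Stage 2: 21(0−ω_c) = −71(1−ω_c)  ⇒  92ω_c = 71  ⇒  ω_c = 71/92
  ⇒ ω_c²/ω_r² = 71/92
Coupling ω_r² = ω_c¹ ⇒ overall = 71/98 × 71/92 = 5041/9016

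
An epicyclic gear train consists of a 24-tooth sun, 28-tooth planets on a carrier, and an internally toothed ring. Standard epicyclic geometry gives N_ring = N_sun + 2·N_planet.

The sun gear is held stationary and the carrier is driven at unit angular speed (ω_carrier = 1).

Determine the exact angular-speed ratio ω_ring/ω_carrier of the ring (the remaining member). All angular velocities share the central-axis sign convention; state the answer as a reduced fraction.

N_ring = 24 + 2·28 = 80
24(ω_s−ω_c) = −80(ω_r−ω_c),  ω_s=0, ω_c=1
ω_r = 1 − (24/80)(0−1) = 13/10
ω_r/ω_c = 13/10

13/10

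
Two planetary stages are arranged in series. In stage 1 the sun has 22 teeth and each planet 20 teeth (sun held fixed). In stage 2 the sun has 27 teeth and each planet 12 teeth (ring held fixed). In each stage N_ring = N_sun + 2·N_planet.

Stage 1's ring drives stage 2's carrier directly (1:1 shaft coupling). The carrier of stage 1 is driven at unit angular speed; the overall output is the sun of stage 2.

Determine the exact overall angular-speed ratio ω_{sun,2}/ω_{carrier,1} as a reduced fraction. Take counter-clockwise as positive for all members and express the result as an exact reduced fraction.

364/93

Stage 1: N_ring = 22 + 2·20 = 62
Stage 1: 22(ω_s−ω_c) = −62(ω_r−ω_c),  ω_s=0, ω_c=1
Stage 1: ω_r = 1 − (22/62)(0−1) = 42/31
  ⇒ ω_r¹/ω_c¹ = 42/31
Stage 2: N_ring = 27 + 2·12 = 51
Stage 2: 27(ω_s−ω_c) = −51(ω_r−ω_c),  ω_r=0, ω_c=1
Stage 2: ω_s = 1 − (51/27)(0−1) = 26/9
  ⇒ ω_s²/ω_c² = 26/9
Coupling ω_c² = ω_r¹ ⇒ overall = 42/31 × 26/9 = 364/93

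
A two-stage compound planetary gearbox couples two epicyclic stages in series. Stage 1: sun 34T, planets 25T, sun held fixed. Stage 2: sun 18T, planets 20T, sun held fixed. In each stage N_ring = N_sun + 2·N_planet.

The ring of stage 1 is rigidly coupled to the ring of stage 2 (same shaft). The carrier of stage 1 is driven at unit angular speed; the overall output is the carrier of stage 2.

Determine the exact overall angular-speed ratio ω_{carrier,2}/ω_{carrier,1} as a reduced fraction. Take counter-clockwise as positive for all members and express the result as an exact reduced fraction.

Stage 1: N_ring = 34 + 2·25 = 84
Stage 1: 34(ω_s−ω_c) = −84(ω_r−ω_c),  ω_s=0, ω_c=1
Stage 1: ω_r = 1 − (34/84)(0−1) = 59/42
  ⇒ ω_r¹/ω_c¹ = 59/42
Stage 2: N_ring = 18 + 2·20 = 58
Stage 2: 18(ω_s−ω_c) = −58(ω_r−ω_c),  ω_s=0, ω_r=1
Stage 2: 18(0−ω_c) = −58(1−ω_c)  ⇒  76ω_c = 58  ⇒  ω_c = 29/38
  ⇒ ω_c²/ω_r² = 29/38
Coupling ω_r² = ω_r¹ ⇒ overall = 59/42 × 29/38 = 1711/1596

1711/1596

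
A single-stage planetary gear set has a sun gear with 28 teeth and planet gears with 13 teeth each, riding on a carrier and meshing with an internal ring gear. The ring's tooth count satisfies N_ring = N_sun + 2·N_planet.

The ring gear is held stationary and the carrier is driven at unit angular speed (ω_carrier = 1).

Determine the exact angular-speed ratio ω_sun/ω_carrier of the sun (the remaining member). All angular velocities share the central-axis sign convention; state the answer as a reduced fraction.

41/14

N_ring = 28 + 2·13 = 54
28(ω_s−ω_c) = −54(ω_r−ω_c),  ω_r=0, ω_c=1
ω_s = 1 − (54/28)(0−1) = 41/14
ω_s/ω_c = 41/14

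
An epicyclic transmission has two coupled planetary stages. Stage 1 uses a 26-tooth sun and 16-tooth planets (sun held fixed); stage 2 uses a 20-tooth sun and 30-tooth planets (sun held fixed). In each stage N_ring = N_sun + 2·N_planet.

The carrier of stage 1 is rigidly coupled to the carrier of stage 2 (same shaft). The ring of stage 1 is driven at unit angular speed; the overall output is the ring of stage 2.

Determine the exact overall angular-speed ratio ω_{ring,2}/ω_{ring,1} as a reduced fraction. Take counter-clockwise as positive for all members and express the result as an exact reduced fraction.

145/168

Stage 1: N_ring = 26 + 2·16 = 58
Stage 1: 26(ω_s−ω_c) = −58(ω_r−ω_c),  ω_s=0, ω_r=1
Stage 1: 26(0−ω_c) = −58(1−ω_c)  ⇒  84ω_c = 58  ⇒  ω_c = 29/42
  ⇒ ω_c¹/ω_r¹ = 29/42
Stage 2: N_ring = 20 + 2·30 = 80
Stage 2: 20(ω_s−ω_c) = −80(ω_r−ω_c),  ω_s=0, ω_c=1
Stage 2: ω_r = 1 − (20/80)(0−1) = 5/4
  ⇒ ω_r²/ω_c² = 5/4
Coupling ω_c² = ω_c¹ ⇒ overall = 29/42 × 5/4 = 145/168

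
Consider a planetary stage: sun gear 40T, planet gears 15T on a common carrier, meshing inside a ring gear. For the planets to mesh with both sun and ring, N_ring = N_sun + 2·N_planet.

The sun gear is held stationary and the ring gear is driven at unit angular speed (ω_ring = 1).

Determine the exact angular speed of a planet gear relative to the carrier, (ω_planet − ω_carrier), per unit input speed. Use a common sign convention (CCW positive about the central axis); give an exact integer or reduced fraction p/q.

56/33

N_ring = 40 + 2·15 = 70
40(ω_s−ω_c) = −70(ω_r−ω_c),  ω_s=0, ω_r=1
40(0−ω_c) = −70(1−ω_c)  ⇒  110ω_c = 70  ⇒  ω_c = 7/11
sun–planet: 40·(0−7/11) = −15·(ω_p−ω_c)  ⇒  ω_p−ω_c = −(40/15)·(-7/11) = 56/33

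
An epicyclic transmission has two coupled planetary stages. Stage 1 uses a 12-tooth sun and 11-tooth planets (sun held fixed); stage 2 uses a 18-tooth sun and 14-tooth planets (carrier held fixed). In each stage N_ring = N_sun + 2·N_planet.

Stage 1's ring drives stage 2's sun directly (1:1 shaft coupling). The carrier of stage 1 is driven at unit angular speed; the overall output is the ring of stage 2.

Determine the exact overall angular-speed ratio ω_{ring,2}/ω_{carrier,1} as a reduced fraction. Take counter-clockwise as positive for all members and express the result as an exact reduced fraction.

Stage 1: N_ring = 12 + 2·11 = 34
Stage 1: 12(ω_s−ω_c) = −34(ω_r−ω_c),  ω_s=0, ω_c=1
Stage 1: ω_r = 1 − (12/34)(0−1) = 23/17
  ⇒ ω_r¹/ω_c¹ = 23/17
Stage 2: N_ring = 18 + 2·14 = 46
Stage 2: 18(ω_s−ω_c) = −46(ω_r−ω_c),  ω_c=0, ω_s=1
Stage 2: ω_r = 0 − (18/46)(1−0) = -9/23
  ⇒ ω_r²/ω_s² = -9/23
Coupling ω_s² = ω_r¹ ⇒ overall = 23/17 × -9/23 = -9/17

-9/17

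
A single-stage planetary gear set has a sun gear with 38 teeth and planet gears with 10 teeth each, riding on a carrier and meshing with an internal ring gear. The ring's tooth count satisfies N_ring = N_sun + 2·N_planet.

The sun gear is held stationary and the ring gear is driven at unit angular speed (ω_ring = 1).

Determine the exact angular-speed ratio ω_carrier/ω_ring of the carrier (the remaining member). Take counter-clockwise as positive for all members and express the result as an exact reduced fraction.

29/48

N_ring = 38 + 2·10 = 58
38(ω_s−ω_c) = −58(ω_r−ω_c),  ω_s=0, ω_r=1
38(0−ω_c) = −58(1−ω_c)  ⇒  96ω_c = 58  ⇒  ω_c = 29/48
ω_c/ω_r = 29/48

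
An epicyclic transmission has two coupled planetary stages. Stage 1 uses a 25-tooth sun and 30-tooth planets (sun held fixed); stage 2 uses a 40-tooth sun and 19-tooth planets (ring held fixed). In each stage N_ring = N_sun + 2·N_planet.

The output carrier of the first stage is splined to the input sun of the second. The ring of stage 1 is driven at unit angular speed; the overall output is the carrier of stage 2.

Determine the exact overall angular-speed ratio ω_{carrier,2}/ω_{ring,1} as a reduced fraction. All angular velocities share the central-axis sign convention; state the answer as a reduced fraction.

Stage 1: N_ring = 25 + 2·30 = 85
Stage 1: 25(ω_s−ω_c) = −85(ω_r−ω_c),  ω_s=0, ω_r=1
Stage 1: 25(0−ω_c) = −85(1−ω_c)  ⇒  110ω_c = 85  ⇒  ω_c = 17/22
  ⇒ ω_c¹/ω_r¹ = 17/22
Stage 2: N_ring = 40 + 2·19 = 78
Stage 2: 40(ω_s−ω_c) = −78(ω_r−ω_c),  ω_r=0, ω_s=1
Stage 2: 40(1−ω_c) = −78(0−ω_c)  ⇒  118ω_c = 40  ⇒  ω_c = 20/59
  ⇒ ω_c²/ω_s² = 20/59
Coupling ω_s² = ω_c¹ ⇒ overall = 17/22 × 20/59 = 170/649

170/649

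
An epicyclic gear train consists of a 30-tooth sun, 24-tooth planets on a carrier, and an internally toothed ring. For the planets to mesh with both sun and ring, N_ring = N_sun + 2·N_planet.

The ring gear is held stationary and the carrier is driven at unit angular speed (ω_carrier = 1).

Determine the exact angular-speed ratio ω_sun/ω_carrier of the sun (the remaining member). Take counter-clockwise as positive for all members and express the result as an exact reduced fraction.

18/5

N_ring = 30 + 2·24 = 78
30(ω_s−ω_c) = −78(ω_r−ω_c),  ω_r=0, ω_c=1
ω_s = 1 − (78/30)(0−1) = 18/5
ω_s/ω_c = 18/5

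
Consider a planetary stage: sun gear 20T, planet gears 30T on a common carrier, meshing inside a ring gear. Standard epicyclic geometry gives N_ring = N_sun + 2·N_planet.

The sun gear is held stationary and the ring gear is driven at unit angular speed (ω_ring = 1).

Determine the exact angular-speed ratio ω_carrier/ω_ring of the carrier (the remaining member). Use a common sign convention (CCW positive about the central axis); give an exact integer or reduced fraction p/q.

N_ring = 20 + 2·30 = 80
20(ω_s−ω_c) = −80(ω_r−ω_c),  ω_s=0, ω_r=1
20(0−ω_c) = −80(1−ω_c)  ⇒  100ω_c = 80  ⇒  ω_c = 4/5
ω_c/ω_r = 4/5

4/5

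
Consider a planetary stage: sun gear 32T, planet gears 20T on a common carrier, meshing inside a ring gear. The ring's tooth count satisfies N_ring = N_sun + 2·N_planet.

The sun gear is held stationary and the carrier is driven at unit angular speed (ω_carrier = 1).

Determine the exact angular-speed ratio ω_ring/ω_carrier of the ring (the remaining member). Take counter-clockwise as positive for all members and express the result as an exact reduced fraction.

13/9

N_ring = 32 + 2·20 = 72
32(ω_s−ω_c) = −72(ω_r−ω_c),  ω_s=0, ω_c=1
ω_r = 1 − (32/72)(0−1) = 13/9
ω_r/ω_c = 13/9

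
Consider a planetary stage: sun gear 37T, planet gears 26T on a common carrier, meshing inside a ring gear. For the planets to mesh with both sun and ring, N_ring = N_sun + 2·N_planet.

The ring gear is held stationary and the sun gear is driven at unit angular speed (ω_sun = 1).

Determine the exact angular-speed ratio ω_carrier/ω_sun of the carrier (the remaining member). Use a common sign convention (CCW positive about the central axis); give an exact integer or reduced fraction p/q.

37/126

N_ring = 37 + 2·26 = 89
37(ω_s−ω_c) = −89(ω_r−ω_c),  ω_r=0, ω_s=1
37(1−ω_c) = −89(0−ω_c)  ⇒  126ω_c = 37  ⇒  ω_c = 37/126
ω_c/ω_s = 37/126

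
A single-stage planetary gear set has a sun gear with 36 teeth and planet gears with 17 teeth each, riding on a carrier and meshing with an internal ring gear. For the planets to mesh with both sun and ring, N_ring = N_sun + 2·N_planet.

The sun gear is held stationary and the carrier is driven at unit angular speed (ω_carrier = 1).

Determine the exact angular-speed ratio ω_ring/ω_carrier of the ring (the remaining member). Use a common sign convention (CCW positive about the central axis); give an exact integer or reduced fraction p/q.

53/35

N_ring = 36 + 2·17 = 70
36(ω_s−ω_c) = −70(ω_r−ω_c),  ω_s=0, ω_c=1
ω_r = 1 − (36/70)(0−1) = 53/35
ω_r/ω_c = 53/35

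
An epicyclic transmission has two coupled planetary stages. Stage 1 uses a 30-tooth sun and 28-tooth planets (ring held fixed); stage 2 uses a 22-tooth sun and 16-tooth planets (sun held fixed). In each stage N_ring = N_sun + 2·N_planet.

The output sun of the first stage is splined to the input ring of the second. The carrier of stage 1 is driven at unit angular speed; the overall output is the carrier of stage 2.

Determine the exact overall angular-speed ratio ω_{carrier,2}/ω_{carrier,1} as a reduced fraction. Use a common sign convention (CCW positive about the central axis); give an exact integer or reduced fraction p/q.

261/95

Stage 1: N_ring = 30 + 2·28 = 86
Stage 1: 30(ω_s−ω_c) = −86(ω_r−ω_c),  ω_r=0, ω_c=1
Stage 1: ω_s = 1 − (86/30)(0−1) = 58/15
  ⇒ ω_s¹/ω_c¹ = 58/15
Stage 2: N_ring = 22 + 2·16 = 54
Stage 2: 22(ω_s−ω_c) = −54(ω_r−ω_c),  ω_s=0, ω_r=1
Stage 2: 22(0−ω_c) = −54(1−ω_c)  ⇒  76ω_c = 54  ⇒  ω_c = 27/38
  ⇒ ω_c²/ω_r² = 27/38
Coupling ω_r² = ω_s¹ ⇒ overall = 58/15 × 27/38 = 261/95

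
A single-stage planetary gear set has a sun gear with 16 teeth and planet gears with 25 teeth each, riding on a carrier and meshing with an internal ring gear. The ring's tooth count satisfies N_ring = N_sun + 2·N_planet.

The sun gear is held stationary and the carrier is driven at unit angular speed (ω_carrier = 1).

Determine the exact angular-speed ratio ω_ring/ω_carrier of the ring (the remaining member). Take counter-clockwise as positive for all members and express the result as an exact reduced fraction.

41/33

N_ring = 16 + 2·25 = 66
16(ω_s−ω_c) = −66(ω_r−ω_c),  ω_s=0, ω_c=1
ω_r = 1 − (16/66)(0−1) = 41/33
ω_r/ω_c = 41/33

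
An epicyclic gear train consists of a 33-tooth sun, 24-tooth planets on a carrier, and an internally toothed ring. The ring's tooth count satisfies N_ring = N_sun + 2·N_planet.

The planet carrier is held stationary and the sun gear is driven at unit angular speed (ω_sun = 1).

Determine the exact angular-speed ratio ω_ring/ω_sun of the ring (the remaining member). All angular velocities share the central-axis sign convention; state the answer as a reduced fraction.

N_ring = 33 + 2·24 = 81
33(ω_s−ω_c) = −81(ω_r−ω_c),  ω_c=0, ω_s=1
ω_r = 0 − (33/81)(1−0) = -11/27
ω_r/ω_s = -11/27

-11/27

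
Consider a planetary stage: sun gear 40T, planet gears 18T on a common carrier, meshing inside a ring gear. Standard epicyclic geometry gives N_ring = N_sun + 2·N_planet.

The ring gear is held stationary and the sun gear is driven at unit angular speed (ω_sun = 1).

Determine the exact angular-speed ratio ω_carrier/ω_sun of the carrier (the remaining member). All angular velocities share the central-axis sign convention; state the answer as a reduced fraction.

10/29

N_ring = 40 + 2·18 = 76
40(ω_s−ω_c) = −76(ω_r−ω_c),  ω_r=0, ω_s=1
40(1−ω_c) = −76(0−ω_c)  ⇒  116ω_c = 40  ⇒  ω_c = 10/29
ω_c/ω_s = 10/29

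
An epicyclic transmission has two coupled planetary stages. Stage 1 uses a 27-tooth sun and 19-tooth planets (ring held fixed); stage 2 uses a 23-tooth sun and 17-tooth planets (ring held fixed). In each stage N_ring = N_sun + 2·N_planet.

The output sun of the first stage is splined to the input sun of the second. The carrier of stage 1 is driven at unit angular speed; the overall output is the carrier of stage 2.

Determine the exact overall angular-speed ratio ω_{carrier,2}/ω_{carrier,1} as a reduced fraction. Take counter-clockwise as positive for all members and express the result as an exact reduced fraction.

529/540

Stage 1: N_ring = 27 + 2·19 = 65
Stage 1: 27(ω_s−ω_c) = −65(ω_r−ω_c),  ω_r=0, ω_c=1
Stage 1: ω_s = 1 − (65/27)(0−1) = 92/27
  ⇒ ω_s¹/ω_c¹ = 92/27
Stage 2: N_ring = 23 + 2·17 = 57
Stage 2: 23(ω_s−ω_c) = −57(ω_r−ω_c),  ω_r=0, ω_s=1
Stage 2: 23(1−ω_c) = −57(0−ω_c)  ⇒  80ω_c = 23  ⇒  ω_c = 23/80
  ⇒ ω_c²/ω_s² = 23/80
Coupling ω_s² = ω_s¹ ⇒ overall = 92/27 × 23/80 = 529/540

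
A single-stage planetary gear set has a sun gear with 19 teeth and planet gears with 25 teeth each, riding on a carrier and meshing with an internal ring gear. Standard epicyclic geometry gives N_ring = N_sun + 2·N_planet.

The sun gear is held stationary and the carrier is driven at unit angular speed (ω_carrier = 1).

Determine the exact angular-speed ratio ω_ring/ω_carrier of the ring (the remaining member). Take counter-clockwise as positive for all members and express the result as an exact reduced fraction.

88/69

N_ring = 19 + 2·25 = 69
19(ω_s−ω_c) = −69(ω_r−ω_c),  ω_s=0, ω_c=1
ω_r = 1 − (19/69)(0−1) = 88/69
ω_r/ω_c = 88/69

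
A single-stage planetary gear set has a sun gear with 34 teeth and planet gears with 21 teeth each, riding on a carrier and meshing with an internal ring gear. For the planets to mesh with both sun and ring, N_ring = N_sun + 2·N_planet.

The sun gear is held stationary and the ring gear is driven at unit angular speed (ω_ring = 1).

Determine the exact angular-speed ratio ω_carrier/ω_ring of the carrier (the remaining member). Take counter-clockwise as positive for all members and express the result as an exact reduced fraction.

38/55

N_ring = 34 + 2·21 = 76
34(ω_s−ω_c) = −76(ω_r−ω_c),  ω_s=0, ω_r=1
34(0−ω_c) = −76(1−ω_c)  ⇒  110ω_c = 76  ⇒  ω_c = 38/55
ω_c/ω_r = 38/55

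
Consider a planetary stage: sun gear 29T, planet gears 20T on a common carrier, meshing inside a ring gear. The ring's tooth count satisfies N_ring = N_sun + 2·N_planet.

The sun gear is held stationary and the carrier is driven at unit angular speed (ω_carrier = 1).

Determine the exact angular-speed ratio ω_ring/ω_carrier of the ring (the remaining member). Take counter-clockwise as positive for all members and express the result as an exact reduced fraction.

98/69

N_ring = 29 + 2·20 = 69
29(ω_s−ω_c) = −69(ω_r−ω_c),  ω_s=0, ω_c=1
ω_r = 1 − (29/69)(0−1) = 98/69
ω_r/ω_c = 98/69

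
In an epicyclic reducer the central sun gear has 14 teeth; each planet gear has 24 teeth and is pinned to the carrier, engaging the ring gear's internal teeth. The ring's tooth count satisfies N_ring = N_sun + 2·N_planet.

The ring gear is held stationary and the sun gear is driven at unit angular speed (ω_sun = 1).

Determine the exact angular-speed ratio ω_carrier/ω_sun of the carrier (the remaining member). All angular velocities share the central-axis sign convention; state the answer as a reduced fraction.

N_ring = 14 + 2·24 = 62
14(ω_s−ω_c) = −62(ω_r−ω_c),  ω_r=0, ω_s=1
14(1−ω_c) = −62(0−ω_c)  ⇒  76ω_c = 14  ⇒  ω_c = 7/38
ω_c/ω_s = 7/38

7/38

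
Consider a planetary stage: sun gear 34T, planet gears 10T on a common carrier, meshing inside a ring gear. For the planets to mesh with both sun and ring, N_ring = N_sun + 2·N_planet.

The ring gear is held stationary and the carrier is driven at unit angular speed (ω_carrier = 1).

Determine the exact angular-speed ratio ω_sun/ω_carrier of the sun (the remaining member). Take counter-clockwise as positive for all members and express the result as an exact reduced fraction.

N_ring = 34 + 2·10 = 54
34(ω_s−ω_c) = −54(ω_r−ω_c),  ω_r=0, ω_c=1
ω_s = 1 − (54/34)(0−1) = 44/17
ω_s/ω_c = 44/17

44/17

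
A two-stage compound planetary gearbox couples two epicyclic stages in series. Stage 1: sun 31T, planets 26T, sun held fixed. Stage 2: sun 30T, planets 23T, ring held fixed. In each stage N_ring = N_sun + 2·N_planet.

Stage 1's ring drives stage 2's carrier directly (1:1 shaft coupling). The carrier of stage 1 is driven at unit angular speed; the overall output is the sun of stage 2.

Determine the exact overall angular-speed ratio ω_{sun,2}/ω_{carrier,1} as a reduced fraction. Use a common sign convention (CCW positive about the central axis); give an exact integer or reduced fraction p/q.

2014/415

Stage 1: N_ring = 31 + 2·26 = 83
Stage 1: 31(ω_s−ω_c) = −83(ω_r−ω_c),  ω_s=0, ω_c=1
Stage 1: ω_r = 1 − (31/83)(0−1) = 114/83
  ⇒ ω_r¹/ω_c¹ = 114/83
Stage 2: N_ring = 30 + 2·23 = 76
Stage 2: 30(ω_s−ω_c) = −76(ω_r−ω_c),  ω_r=0, ω_c=1
Stage 2: ω_s = 1 − (76/30)(0−1) = 53/15
  ⇒ ω_s²/ω_c² = 53/15
Coupling ω_c² = ω_r¹ ⇒ overall = 114/83 × 53/15 = 2014/415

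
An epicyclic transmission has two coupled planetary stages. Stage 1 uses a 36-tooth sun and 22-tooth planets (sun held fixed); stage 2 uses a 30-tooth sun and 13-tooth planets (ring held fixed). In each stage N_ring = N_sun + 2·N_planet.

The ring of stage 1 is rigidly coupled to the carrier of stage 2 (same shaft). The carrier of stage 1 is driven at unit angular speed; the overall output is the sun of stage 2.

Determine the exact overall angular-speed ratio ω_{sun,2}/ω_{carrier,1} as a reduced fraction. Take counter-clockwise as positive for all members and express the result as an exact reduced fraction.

1247/300

Stage 1: N_ring = 36 + 2·22 = 80
Stage 1: 36(ω_s−ω_c) = −80(ω_r−ω_c),  ω_s=0, ω_c=1
Stage 1: ω_r = 1 − (36/80)(0−1) = 29/20
  ⇒ ω_r¹/ω_c¹ = 29/20
Stage 2: N_ring = 30 + 2·13 = 56
Stage 2: 30(ω_s−ω_c) = −56(ω_r−ω_c),  ω_r=0, ω_c=1
Stage 2: ω_s = 1 − (56/30)(0−1) = 43/15
  ⇒ ω_s²/ω_c² = 43/15
Coupling ω_c² = ω_r¹ ⇒ overall = 29/20 × 43/15 = 1247/300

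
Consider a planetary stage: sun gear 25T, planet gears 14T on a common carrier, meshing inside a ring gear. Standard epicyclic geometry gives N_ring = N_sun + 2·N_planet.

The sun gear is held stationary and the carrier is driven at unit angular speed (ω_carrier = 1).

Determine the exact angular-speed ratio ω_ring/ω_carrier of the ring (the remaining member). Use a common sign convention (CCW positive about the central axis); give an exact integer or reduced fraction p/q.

78/53

N_ring = 25 + 2·14 = 53
25(ω_s−ω_c) = −53(ω_r−ω_c),  ω_s=0, ω_c=1
ω_r = 1 − (25/53)(0−1) = 78/53
ω_r/ω_c = 78/53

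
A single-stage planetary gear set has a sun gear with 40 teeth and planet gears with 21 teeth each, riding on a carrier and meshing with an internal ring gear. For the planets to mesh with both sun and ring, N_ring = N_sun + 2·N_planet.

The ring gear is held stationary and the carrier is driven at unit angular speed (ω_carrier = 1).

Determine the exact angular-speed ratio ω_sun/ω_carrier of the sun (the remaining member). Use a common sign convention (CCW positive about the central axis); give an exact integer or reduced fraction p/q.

N_ring = 40 + 2·21 = 82
40(ω_s−ω_c) = −82(ω_r−ω_c),  ω_r=0, ω_c=1
ω_s = 1 − (82/40)(0−1) = 61/20
ω_s/ω_c = 61/20

61/20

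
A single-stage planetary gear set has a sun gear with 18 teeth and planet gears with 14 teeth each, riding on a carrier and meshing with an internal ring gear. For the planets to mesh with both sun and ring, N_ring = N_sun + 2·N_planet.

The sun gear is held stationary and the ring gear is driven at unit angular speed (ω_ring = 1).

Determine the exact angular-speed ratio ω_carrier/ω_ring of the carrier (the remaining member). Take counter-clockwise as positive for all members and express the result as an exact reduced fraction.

N_ring = 18 + 2·14 = 46
18(ω_s−ω_c) = −46(ω_r−ω_c),  ω_s=0, ω_r=1
18(0−ω_c) = −46(1−ω_c)  ⇒  64ω_c = 46  ⇒  ω_c = 23/32
ω_c/ω_r = 23/32

23/32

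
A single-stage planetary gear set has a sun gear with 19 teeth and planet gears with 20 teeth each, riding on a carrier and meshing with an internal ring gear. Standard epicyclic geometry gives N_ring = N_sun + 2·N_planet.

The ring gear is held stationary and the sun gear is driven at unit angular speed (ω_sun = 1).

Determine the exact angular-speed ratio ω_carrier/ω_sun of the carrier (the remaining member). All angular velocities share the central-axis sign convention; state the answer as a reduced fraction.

N_ring = 19 + 2·20 = 59
19(ω_s−ω_c) = −59(ω_r−ω_c),  ω_r=0, ω_s=1
19(1−ω_c) = −59(0−ω_c)  ⇒  78ω_c = 19  ⇒  ω_c = 19/78
ω_c/ω_s = 19/78

19/78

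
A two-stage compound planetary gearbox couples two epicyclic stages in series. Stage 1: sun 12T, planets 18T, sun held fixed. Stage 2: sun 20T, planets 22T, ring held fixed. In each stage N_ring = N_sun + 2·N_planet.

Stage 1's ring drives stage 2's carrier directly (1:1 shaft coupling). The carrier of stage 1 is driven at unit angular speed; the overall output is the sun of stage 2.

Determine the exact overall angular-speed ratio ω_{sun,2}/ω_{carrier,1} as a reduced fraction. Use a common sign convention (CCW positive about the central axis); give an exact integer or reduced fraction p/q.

21/4

Stage 1: N_ring = 12 + 2·18 = 48
Stage 1: 12(ω_s−ω_c) = −48(ω_r−ω_c),  ω_s=0, ω_c=1
Stage 1: ω_r = 1 − (12/48)(0−1) = 5/4
  ⇒ ω_r¹/ω_c¹ = 5/4
Stage 2: N_ring = 20 + 2·22 = 64
Stage 2: 20(ω_s−ω_c) = −64(ω_r−ω_c),  ω_r=0, ω_c=1
Stage 2: ω_s = 1 − (64/20)(0−1) = 21/5
  ⇒ ω_s²/ω_c² = 21/5
Coupling ω_c² = ω_r¹ ⇒ overall = 5/4 × 21/5 = 21/4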